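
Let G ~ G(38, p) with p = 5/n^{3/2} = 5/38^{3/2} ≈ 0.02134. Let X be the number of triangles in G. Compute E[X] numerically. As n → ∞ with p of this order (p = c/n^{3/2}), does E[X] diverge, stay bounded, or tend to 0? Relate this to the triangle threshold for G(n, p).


Number of potential triangles: C(38, 3) = 8436.
Each occurs with probability p³ ≈ (0.02134)³ ≈ 9.724871e-06.
By linearity: E[X] = C(38, 3)·p³ ≈ 8436 · 9.724871e-06 ≈ 0.0820.
Since α = 3/2 > 1, p = c/n^{3/2} = o(1/n) is below the triangle threshold p ~ 1/n. Asymptotically E[X] ~ (c³/6)·n^{3(1−α)} = (5³/6)·n^{-1.5} → 0, so by Markov's inequality G has no triangles w.h.p.

E[X] ≈ 0.0820; in regime p = Θ(1/n^{3/2}) E[X] tends to 0 (below the triangle threshold p ~ 1/n).


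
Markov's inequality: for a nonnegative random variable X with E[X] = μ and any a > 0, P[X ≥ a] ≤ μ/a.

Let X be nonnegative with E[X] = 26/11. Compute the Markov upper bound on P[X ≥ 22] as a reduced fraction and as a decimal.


μ = E[X] = 26/11, a = 22.
Markov: P[X ≥ 22] ≤ μ/a = (26/11)/22 = 13/121.
Numerically: ≈ 0.107438.
(Since a = 22 > μ = 2.363636, the bound 13/121 is < 1 and informative.)

P[X ≥ 22] ≤ 13/121 ≈ 0.107438.


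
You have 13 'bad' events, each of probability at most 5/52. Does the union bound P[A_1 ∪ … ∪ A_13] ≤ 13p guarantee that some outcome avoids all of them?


Union bound: P[∪_{i=1}^{13} A_i] ≤ Σ_i P[A_i] ≤ 13·p = 13·(5/52) = 5/4.
Numerically: 5/4 ≈ 1.250.
Is 5/4 < 1? NO.
Since the bound 5/4 is ≥ 1, the union bound is uninformative here; it does NOT by itself certify existence.

13·p = 5/4 ≈ 1.250; existence NOT certified by the union bound.


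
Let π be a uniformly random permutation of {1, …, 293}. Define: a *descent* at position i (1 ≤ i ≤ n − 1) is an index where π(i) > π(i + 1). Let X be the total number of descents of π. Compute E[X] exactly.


Write X = Σ X_I over i = 1, …, 292, with X_I the indicator of one descent.
There are 292 indicators.
For each fixed i, the pair (π(i), π(i+1)) is a uniformly random ordered pair of distinct values from {1, …, 293}; by symmetry P[π(i) > π(i+1)] = 1/2.
By linearity: E[X] = 292 · (1/2) = (293 − 1) · (1/2) = 146 ≈ 146.000000.

E[X] = 146 = 146.000000.


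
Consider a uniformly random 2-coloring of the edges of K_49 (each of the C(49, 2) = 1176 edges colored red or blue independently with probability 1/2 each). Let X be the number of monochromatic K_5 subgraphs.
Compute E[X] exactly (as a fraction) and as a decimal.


Let X = Σ_S X_S over the C(49, 5) = 1906884 subsets S of size 5, where X_S = 1 if the K_5 on S is monochromatic.
For a fixed S, the K_5 on S has C(5, 2) = 10 edges. P[all 10 edges red] = (1/2)^10, and likewise for blue, so P[monochromatic] = 2·(1/2)^10 = 2^{1 − 10} = 1/512.
By linearity: E[X] = C(49, 5) · 2^{1 − 10} = 1906884 · 1/512 = 476721/128.
Numerically: E[X] ≈ 3724.38281.

E[X] = C(49,5)·2^(1−C(5,2)) = 476721/128 ≈ 3724.38281.


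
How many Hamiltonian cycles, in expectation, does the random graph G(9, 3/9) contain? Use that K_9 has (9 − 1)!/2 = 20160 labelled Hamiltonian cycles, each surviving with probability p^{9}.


K_9 has (9 − 1)!/2 = 20160 labelled Hamiltonian cycles.
For each such Hamiltonian cycle H, let X_H = 1 if all 9 edges of H are present in G. Then P[X_H = 1] = p^{9} = (1/3)^{9} = 1/19683.
By linearity: E[X] = Σ_H E[X_H] = 20160 · p^{9} = 20160 · 1/19683 = 2240/2187.
Numerically: E[X] ≈ 1.02.

E[X] = 20160 · (1/3)^{9} = 2240/2187 ≈ 1.02.


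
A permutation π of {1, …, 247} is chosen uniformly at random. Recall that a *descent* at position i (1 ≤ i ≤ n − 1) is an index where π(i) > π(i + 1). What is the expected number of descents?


Write X = Σ X_I over i = 1, …, 246, with X_I the indicator of one descent.
There are 246 indicators.
For each fixed i, the pair (π(i), π(i+1)) is a uniformly random ordered pair of distinct values from {1, …, 247}; by symmetry P[π(i) > π(i+1)] = 1/2.
By linearity: E[X] = 246 · (1/2) = (247 − 1) · (1/2) = 123 ≈ 123.00000.

E[X] = 123 = 123.00000.


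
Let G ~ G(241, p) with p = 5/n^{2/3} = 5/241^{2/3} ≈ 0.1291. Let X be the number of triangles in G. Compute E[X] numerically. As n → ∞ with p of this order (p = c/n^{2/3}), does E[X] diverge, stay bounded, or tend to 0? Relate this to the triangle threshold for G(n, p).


Number of potential triangles: C(241, 3) = 2303960.
Each occurs with probability p³ ≈ (0.1291)³ ≈ 2.152167e-03.
By linearity: E[X] = C(241, 3)·p³ ≈ 2303960 · 2.152167e-03 ≈ 4958.5062.
Since α = 2/3 < 1, p = c/n^{2/3} ≫ 1/n is above the triangle threshold p ~ 1/n. Asymptotically E[X] ~ (c³/6)·n^{3(1−α)} = (5³/6)·n^{1} → ∞; triangles are abundant w.h.p.

E[X] ≈ 4958.5062; in regime p = Θ(1/n^{2/3}) E[X] diverges (above the triangle threshold p ~ 1/n).


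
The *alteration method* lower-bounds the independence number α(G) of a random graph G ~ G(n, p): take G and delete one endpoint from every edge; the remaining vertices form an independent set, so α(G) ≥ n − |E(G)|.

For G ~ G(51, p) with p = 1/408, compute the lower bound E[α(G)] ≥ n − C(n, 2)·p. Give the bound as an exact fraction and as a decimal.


E[|E(G)|] = C(51, 2)·p = 1275 · (1/408) = 25/8.
E[α(G)] ≥ n − E[|E(G)|] = 51 − 25/8 = 383/8.
Numerically: ≈ 47.875.
(This is only a lower bound; the true E[α(G)] may be larger.)

E[α(G)] ≥ 383/8 ≈ 47.875.


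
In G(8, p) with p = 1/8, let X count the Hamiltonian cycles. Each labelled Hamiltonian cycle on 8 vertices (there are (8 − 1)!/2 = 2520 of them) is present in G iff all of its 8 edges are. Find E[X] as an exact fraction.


K_8 has (8 − 1)!/2 = 2520 labelled Hamiltonian cycles.
For each such Hamiltonian cycle H, let X_H = 1 if all 8 edges of H are present in G. Then P[X_H = 1] = p^{8} = (1/8)^{8} = 1/16777216.
Summing the indicators: E[X] = Σ_H E[X_H] = 2520 · p^{8} = 2520 · 1/16777216 = 315/2097152.
Numerically: E[X] ≈ 0.000150204.

E[X] = 2520 · (1/8)^{8} = 315/2097152 ≈ 0.000150204.


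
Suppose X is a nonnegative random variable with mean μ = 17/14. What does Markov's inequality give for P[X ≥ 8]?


μ = E[X] = 17/14, a = 8.
Markov: P[X ≥ 8] ≤ μ/a = (17/14)/8 = 17/112.
Numerically: ≈ 0.151786.
(Since a = 8 > μ = 1.214286, the bound 17/112 is < 1 and informative.)

P[X ≥ 8] ≤ 17/112 ≈ 0.151786.


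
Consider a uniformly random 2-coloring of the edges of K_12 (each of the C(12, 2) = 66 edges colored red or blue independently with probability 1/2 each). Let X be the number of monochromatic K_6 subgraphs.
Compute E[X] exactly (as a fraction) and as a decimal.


Let X = Σ_S X_S over the C(12, 6) = 924 subsets S of size 6, where X_S = 1 if the K_6 on S is monochromatic.
For a fixed S, the K_6 on S has C(6, 2) = 15 edges. P[all 15 edges red] = (1/2)^15, and likewise for blue, so P[monochromatic] = 2·(1/2)^15 = 2^{1 − 15} = 1/16384.
By linearity: E[X] = C(12, 6) · 2^{1 − 15} = 924 · 1/16384 = 231/4096.
Numerically: E[X] ≈ 0.0564.

E[X] = C(12,6)·2^(1−C(6,2)) = 231/4096 ≈ 0.0564.


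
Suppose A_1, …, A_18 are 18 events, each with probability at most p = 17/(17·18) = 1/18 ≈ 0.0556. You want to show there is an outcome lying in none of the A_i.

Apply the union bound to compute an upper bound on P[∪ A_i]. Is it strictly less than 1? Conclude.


Union bound: P[∪_{i=1}^{18} A_i] ≤ Σ_i P[A_i] ≤ 18·p = 18·(1/18) = 1.
Numerically: 1 ≈ 1.0000.
Is 1 < 1? NO.
Since the bound 1 is ≥ 1, the union bound is uninformative here; it does NOT by itself certify existence.

18·p = 1 ≈ 1.0000; existence NOT certified by the union bound.


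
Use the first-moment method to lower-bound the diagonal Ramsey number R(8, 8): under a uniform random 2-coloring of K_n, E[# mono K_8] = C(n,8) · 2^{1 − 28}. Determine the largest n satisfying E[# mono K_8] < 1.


We need C(n, 8) · 2^{1 − 28} < 1, i.e. C(n, 8) < 2^{28 − 1} = 134217728.
Check values of n near the boundary:
  n = 36: C(36, 8) = 30260340; 30260340 < 134217728? YES
  n = 37: C(37, 8) = 38608020; 38608020 < 134217728? YES
  n = 38: C(38, 8) = 48903492; 48903492 < 134217728? YES
  n = 39: C(39, 8) = 61523748; 61523748 < 134217728? YES
  n = 40: C(40, 8) = 76904685; 76904685 < 134217728? YES
  n = 41: C(41, 8) = 95548245; 95548245 < 134217728? YES
  n = 42: C(42, 8) = 118030185; 118030185 < 134217728? YES
  n = 43: C(43, 8) = 145008513; 145008513 < 134217728? NO
  n = 44: C(44, 8) = 177232627; 177232627 < 134217728? NO
  n = 45: C(45, 8) = 215553195; 215553195 < 134217728? NO
The largest n with C(n, 8) < 134217728 is n = 42 (where E[X] = 118030185/134217728 ≈ 0.879393). Hence R(8, 8) > 42, i.e. R(8, 8) ≥ 43.

Largest n = 42; hence R(8, 8) > 42.


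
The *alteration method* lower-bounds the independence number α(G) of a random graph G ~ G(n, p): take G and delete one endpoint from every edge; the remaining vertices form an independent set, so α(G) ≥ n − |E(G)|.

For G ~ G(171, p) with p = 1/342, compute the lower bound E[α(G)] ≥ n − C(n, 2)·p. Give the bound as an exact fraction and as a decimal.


E[|E(G)|] = C(171, 2)·p = 14535 · (1/342) = 85/2.
E[α(G)] ≥ n − E[|E(G)|] = 171 − 85/2 = 257/2.
Numerically: ≈ 128.500000.
(This is only a lower bound; the true E[α(G)] may be larger.)

E[α(G)] ≥ 257/2 ≈ 128.500000.


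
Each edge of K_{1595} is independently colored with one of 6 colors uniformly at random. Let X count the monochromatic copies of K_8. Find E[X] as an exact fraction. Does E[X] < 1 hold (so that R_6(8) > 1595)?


E[X] = C(1595, 8) · 6^{1 − 28} = 1020772636343363633895 · 6^{−27} = 1020772636343363633895/1023490369077469249536.
As a reduced fraction: E[X] = 113419181815929292655/113721152119718805504 ≈ 0.9973446.
Is E[X] < 1? YES.
Since E[X] < 1, there exists a 6-coloring of K_{1595} with no monochromatic K_8; hence R_6(8) > 1595.

E[X] = 113419181815929292655/113721152119718805504 ≈ 0.9973446; E[X] < 1, so R_6(8) > 1595.


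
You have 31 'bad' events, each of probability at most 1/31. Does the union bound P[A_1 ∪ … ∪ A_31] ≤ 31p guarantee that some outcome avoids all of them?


Union bound: P[∪_{i=1}^{31} A_i] ≤ Σ_i P[A_i] ≤ 31·p = 31·(1/31) = 1.
Numerically: 1 ≈ 1.000.
Is 1 < 1? NO.
Since the bound 1 is ≥ 1, the union bound is uninformative here; it does NOT by itself certify existence.

31·p = 1 ≈ 1.000; existence NOT certified by the union bound.


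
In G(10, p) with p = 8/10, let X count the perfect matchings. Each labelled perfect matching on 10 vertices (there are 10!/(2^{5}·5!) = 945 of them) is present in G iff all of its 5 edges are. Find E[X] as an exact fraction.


K_10 has 10!/(2^{5}·5!) = 945 labelled perfect matchings.
For each such perfect matching H, let X_H = 1 if all 5 edges of H are present in G. Then P[X_H = 1] = p^{5} = (4/5)^{5} = 1024/3125.
Summing the indicators: E[X] = Σ_H E[X_H] = 945 · p^{5} = 945 · 1024/3125 = 193536/625.
Numerically: E[X] ≈ 309.658.

E[X] = 945 · (4/5)^{5} = 193536/625 ≈ 309.658.


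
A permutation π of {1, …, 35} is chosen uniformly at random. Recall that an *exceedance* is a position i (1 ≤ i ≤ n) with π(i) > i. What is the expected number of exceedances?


Write X = Σ_{i=1}^{35} X_i, where X_i = 1_{π(i) > i}.
For each fixed i, π(i) is uniform over {1, …, 35} (marginal of a uniform permutation), so P[π(i) > i] = (n − i)/n. Summing: Σ_{i=1}^{35} (n − i)/n = (0 + 1 + … + 34)/35 = 35(35 − 1)/(2·35) = (35 − 1)/2.
Hence E[X] = Σ_{i=1}^{35} (35 − i)/35 = 17 ≈ 17.00000.

E[X] = 17 = 17.00000.


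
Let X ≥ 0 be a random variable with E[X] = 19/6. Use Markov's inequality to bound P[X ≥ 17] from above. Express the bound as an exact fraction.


μ = E[X] = 19/6, a = 17.
Markov: P[X ≥ 17] ≤ μ/a = (19/6)/17 = 19/102.
Numerically: ≈ 0.18627.
(Since a = 17 > μ = 3.16667, the bound 19/102 is < 1 and informative.)

P[X ≥ 17] ≤ 19/102 ≈ 0.18627.


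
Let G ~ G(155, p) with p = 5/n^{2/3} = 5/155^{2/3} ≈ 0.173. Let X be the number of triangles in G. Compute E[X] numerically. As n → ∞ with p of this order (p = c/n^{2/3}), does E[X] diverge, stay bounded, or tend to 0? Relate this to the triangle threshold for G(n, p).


Number of potential triangles: C(155, 3) = 608685.
Each occurs with probability p³ ≈ (0.173)³ ≈ 5.20291e-03.
By linearity: E[X] = C(155, 3)·p³ ≈ 608685 · 5.20291e-03 ≈ 3166.935.
Since α = 2/3 < 1, p = c/n^{2/3} ≫ 1/n is above the triangle threshold p ~ 1/n. Asymptotically E[X] ~ (c³/6)·n^{3(1−α)} = (5³/6)·n^{1} → ∞; triangles are abundant w.h.p.

E[X] ≈ 3166.935; in regime p = Θ(1/n^{2/3}) E[X] diverges (above the triangle threshold p ~ 1/n).


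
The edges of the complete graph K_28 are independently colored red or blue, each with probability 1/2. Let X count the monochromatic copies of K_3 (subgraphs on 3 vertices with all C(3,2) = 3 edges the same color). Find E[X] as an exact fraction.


Let X = Σ_S X_S over the C(28, 3) = 3276 subsets S of size 3, where X_S = 1 if the K_3 on S is monochromatic.
For a fixed S, the K_3 on S has C(3, 2) = 3 edges. P[all 3 edges red] = (1/2)^3, and likewise for blue, so P[monochromatic] = 2·(1/2)^3 = 2^{1 − 3} = 1/4.
Summing: E[X] = C(28, 3) · 2^{1 − 3} = 3276 · 1/4 = 819.
Numerically: E[X] ≈ 819.000.

E[X] = C(28,3)·2^(1−C(3,2)) = 819 ≈ 819.000.


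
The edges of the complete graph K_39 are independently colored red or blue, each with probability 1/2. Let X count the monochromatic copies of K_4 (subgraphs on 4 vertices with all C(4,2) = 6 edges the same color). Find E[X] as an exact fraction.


Let X = Σ_S X_S over the C(39, 4) = 82251 subsets S of size 4, where X_S = 1 if the K_4 on S is monochromatic.
For a fixed S, the K_4 on S has C(4, 2) = 6 edges. P[all 6 edges red] = (1/2)^6, and likewise for blue, so P[monochromatic] = 2·(1/2)^6 = 2^{1 − 6} = 1/32.
By linearity: E[X] = C(39, 4) · 2^{1 − 6} = 82251 · 1/32 = 82251/32.
Numerically: E[X] ≈ 2570.34375.

E[X] = C(39,4)·2^(1−C(4,2)) = 82251/32 ≈ 2570.34375.


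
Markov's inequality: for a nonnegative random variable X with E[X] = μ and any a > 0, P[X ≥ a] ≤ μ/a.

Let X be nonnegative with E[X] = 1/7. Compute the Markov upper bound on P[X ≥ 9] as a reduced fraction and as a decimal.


μ = E[X] = 1/7, a = 9.
Markov: P[X ≥ 9] ≤ μ/a = (1/7)/9 = 1/63.
Numerically: ≈ 0.015873.
(Since a = 9 > μ = 0.142857, the bound 1/63 is < 1 and informative.)

P[X ≥ 9] ≤ 1/63 ≈ 0.015873.


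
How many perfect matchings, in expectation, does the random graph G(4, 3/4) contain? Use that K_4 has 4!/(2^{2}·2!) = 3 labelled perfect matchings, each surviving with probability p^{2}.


K_4 has 4!/(2^{2}·2!) = 3 labelled perfect matchings.
For each such perfect matching H, let X_H = 1 if all 2 edges of H are present in G. Then P[X_H = 1] = p^{2} = (3/4)^{2} = 9/16.
Summing the indicators: E[X] = Σ_H E[X_H] = 3 · p^{2} = 3 · 9/16 = 27/16.
Numerically: E[X] ≈ 1.688.

E[X] = 3 · (3/4)^{2} = 27/16 ≈ 1.688.


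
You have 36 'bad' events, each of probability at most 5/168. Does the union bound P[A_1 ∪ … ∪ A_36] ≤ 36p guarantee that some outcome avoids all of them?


Union bound: P[∪_{i=1}^{36} A_i] ≤ Σ_i P[A_i] ≤ 36·p = 36·(5/168) = 15/14.
Numerically: 15/14 ≈ 1.0714.
Is 15/14 < 1? NO.
Since the bound 15/14 is ≥ 1, the union bound is uninformative here; it does NOT by itself certify existence.

36·p = 15/14 ≈ 1.0714; existence NOT certified by the union bound.


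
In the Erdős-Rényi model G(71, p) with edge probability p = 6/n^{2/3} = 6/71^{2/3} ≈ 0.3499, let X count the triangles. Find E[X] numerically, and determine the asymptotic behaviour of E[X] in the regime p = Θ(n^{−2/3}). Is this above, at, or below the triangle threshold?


Number of potential triangles: C(71, 3) = 57155.
Each occurs with probability p³ ≈ (0.3499)³ ≈ 4.284864e-02.
By linearity: E[X] = C(71, 3)·p³ ≈ 57155 · 4.284864e-02 ≈ 2449.0141.
Since α = 2/3 < 1, p = c/n^{2/3} ≫ 1/n is above the triangle threshold p ~ 1/n. Asymptotically E[X] ~ (c³/6)·n^{3(1−α)} = (6³/6)·n^{1} → ∞; triangles are abundant w.h.p.

E[X] ≈ 2449.0141; in regime p = Θ(1/n^{2/3}) E[X] diverges (above the triangle threshold p ~ 1/n).


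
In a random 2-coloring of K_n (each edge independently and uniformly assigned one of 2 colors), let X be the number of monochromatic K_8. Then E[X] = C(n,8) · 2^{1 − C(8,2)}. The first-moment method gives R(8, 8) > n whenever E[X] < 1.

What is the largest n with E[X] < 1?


We need C(n, 8) · 2^{1 − 28} < 1, i.e. C(n, 8) < 2^{28 − 1} = 134217728.
Check values of n near the boundary:
  n = 39: C(39, 8) = 61523748; 61523748 < 134217728? YES
  n = 40: C(40, 8) = 76904685; 76904685 < 134217728? YES
  n = 41: C(41, 8) = 95548245; 95548245 < 134217728? YES
  n = 42: C(42, 8) = 118030185; 118030185 < 134217728? YES
  n = 43: C(43, 8) = 145008513; 145008513 < 134217728? NO
The largest n with C(n, 8) < 134217728 is n = 42 (where E[X] = 118030185/134217728 ≈ 0.8793934). Hence R(8, 8) > 42, i.e. R(8, 8) ≥ 43.

Largest n = 42; hence R(8, 8) > 42.


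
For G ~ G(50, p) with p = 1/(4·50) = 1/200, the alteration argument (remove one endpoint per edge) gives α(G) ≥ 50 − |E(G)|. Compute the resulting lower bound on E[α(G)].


E[|E(G)|] = C(50, 2)·p = 1225 · (1/200) = 49/8.
E[α(G)] ≥ n − E[|E(G)|] = 50 − 49/8 = 351/8.
Numerically: ≈ 43.875.
(This is only a lower bound; the true E[α(G)] may be larger.)

E[α(G)] ≥ 351/8 ≈ 43.875.


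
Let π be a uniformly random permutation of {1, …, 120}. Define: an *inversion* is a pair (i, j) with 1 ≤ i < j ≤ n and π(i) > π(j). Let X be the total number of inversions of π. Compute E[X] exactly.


Write X = Σ X_I over the C(120, 2) = 7140 pairs i < j, with X_I the indicator of one inversion.
There are 7140 indicators.
For each fixed pair i < j, the values π(i) and π(j) are two distinct elements of {1, …, 120} in uniformly random order; by symmetry P[π(i) > π(j)] = 1/2.
By linearity: E[X] = 7140 · (1/2) = C(120, 2) · (1/2) = 7140/2 = 3570 ≈ 3570.000000.

E[X] = 3570 = 3570.000000.


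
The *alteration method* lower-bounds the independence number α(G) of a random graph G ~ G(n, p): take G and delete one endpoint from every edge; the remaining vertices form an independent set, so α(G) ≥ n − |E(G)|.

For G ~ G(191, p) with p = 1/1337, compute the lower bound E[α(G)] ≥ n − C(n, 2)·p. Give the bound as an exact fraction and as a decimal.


E[|E(G)|] = C(191, 2)·p = 18145 · (1/1337) = 95/7.
E[α(G)] ≥ n − E[|E(G)|] = 191 − 95/7 = 1242/7.
Numerically: ≈ 177.42857.
(This is only a lower bound; the true E[α(G)] may be larger.)

E[α(G)] ≥ 1242/7 ≈ 177.42857.


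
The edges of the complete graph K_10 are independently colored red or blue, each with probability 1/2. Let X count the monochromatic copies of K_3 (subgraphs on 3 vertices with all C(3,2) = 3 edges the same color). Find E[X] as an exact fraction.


Let X = Σ_S X_S over the C(10, 3) = 120 subsets S of size 3, where X_S = 1 if the K_3 on S is monochromatic.
For a fixed S, the K_3 on S has C(3, 2) = 3 edges. P[all 3 edges red] = (1/2)^3, and likewise for blue, so P[monochromatic] = 2·(1/2)^3 = 2^{1 − 3} = 1/4.
By linearity of expectation: E[X] = C(10, 3) · 2^{1 − 3} = 120 · 1/4 = 30.
Numerically: E[X] ≈ 30.000000.

E[X] = C(10,3)·2^(1−C(3,2)) = 30 ≈ 30.000000.


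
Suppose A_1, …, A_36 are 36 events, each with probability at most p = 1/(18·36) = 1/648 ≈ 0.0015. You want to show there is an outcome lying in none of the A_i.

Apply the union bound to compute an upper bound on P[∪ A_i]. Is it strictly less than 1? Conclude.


Union bound: P[∪_{i=1}^{36} A_i] ≤ Σ_i P[A_i] ≤ 36·p = 36·(1/648) = 1/18.
Numerically: 1/18 ≈ 0.0556.
Is 1/18 < 1? YES.
Since P[∪ A_i] ≤ 1/18 < 1, the complement has P[∩ A_i^c] ≥ 1 − 1/18 = 17/18 > 0, so some outcome avoids every A_i.

36·p = 1/18 ≈ 0.0556; existence CERTIFIED by the union bound.


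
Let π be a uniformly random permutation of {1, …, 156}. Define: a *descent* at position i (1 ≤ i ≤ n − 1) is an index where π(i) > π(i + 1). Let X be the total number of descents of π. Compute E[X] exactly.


Write X = Σ X_I over i = 1, …, 155, with X_I the indicator of one descent.
There are 155 indicators.
For each fixed i, the pair (π(i), π(i+1)) is a uniformly random ordered pair of distinct values from {1, …, 156}; by symmetry P[π(i) > π(i+1)] = 1/2.
By linearity: E[X] = 155 · (1/2) = (156 − 1) · (1/2) = 155/2 ≈ 77.5000.

E[X] = 155/2 = 77.5000.


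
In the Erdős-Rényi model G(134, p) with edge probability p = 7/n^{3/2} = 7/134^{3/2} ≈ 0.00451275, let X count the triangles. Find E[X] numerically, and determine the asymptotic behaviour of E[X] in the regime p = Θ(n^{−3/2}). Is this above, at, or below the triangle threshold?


Number of potential triangles: C(134, 3) = 392084.
Each occurs with probability p³ ≈ (0.00451275)³ ≈ 9.19014847e-08.
By linearity: E[X] = C(134, 3)·p³ ≈ 392084 · 9.19014847e-08 ≈ 0.036033.
Since α = 3/2 > 1, p = c/n^{3/2} = o(1/n) is below the triangle threshold p ~ 1/n. Asymptotically E[X] ~ (c³/6)·n^{3(1−α)} = (7³/6)·n^{-1.5} → 0, so by Markov's inequality G has no triangles w.h.p.

E[X] ≈ 0.036033; in regime p = Θ(1/n^{3/2}) E[X] tends to 0 (below the triangle threshold p ~ 1/n).


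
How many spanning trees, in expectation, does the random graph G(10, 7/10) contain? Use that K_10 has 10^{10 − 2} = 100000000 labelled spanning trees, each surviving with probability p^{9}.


K_10 has 10^{10 − 2} = 100000000 labelled spanning trees.
For each such spanning tree H, let X_H = 1 if all 9 edges of H are present in G. Then P[X_H = 1] = p^{9} = (7/10)^{9} = 40353607/1000000000.
Summing the indicators: E[X] = Σ_H E[X_H] = 100000000 · p^{9} = 100000000 · 40353607/1000000000 = 40353607/10.
Numerically: E[X] ≈ 4.0354e+06.

E[X] = 100000000 · (7/10)^{9} = 40353607/10 ≈ 4.0354e+06.


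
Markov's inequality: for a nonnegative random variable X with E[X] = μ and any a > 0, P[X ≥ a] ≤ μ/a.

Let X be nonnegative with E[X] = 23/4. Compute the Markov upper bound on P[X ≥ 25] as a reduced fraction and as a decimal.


μ = E[X] = 23/4, a = 25.
Markov: P[X ≥ 25] ≤ μ/a = (23/4)/25 = 23/100.
Numerically: ≈ 0.230000.
(Since a = 25 > μ = 5.750000, the bound 23/100 is < 1 and informative.)

P[X ≥ 25] ≤ 23/100 ≈ 0.230000.


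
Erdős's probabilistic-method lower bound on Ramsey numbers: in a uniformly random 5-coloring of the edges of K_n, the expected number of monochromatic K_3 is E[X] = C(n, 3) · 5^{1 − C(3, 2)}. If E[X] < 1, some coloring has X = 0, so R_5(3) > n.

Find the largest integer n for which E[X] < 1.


We need C(n, 3) · 5^{1 − 3} < 1, i.e. C(n, 3) < 5^{3 − 1} = 25.
Check values of n near the boundary:
  n = 5: C(5, 3) = 10; 10 < 25? YES
  n = 6: C(6, 3) = 20; 20 < 25? YES
  n = 7: C(7, 3) = 35; 35 < 25? NO
  n = 8: C(8, 3) = 56; 56 < 25? NO
  n = 9: C(9, 3) = 84; 84 < 25? NO
The largest n with C(n, 3) < 25 is n = 6 (where E[X] = 4/5 ≈ 0.8000000). Hence R_5(3) > 6, i.e. R_5(3) ≥ 7.

Largest n = 6; hence R_5(3) > 6.


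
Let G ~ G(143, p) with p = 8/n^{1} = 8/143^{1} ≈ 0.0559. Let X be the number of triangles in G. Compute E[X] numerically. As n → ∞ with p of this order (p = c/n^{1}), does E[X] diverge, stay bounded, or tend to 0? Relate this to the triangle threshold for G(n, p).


Number of potential triangles: C(143, 3) = 477191.
Each occurs with probability p³ ≈ (0.0559)³ ≈ 1.75090e-04.
By linearity: E[X] = C(143, 3)·p³ ≈ 477191 · 1.75090e-04 ≈ 83.551.
Here α = 1, so p = 8/n is exactly at the triangle threshold p ~ 1/n. Asymptotically E[X] → c³/6 = 8³/6 = 256/3 ≈ 85.333, a bounded constant. In this regime the triangle count is asymptotically Poisson(c³/6).

E[X] ≈ 83.551; in regime p = Θ(1/n^{1}) E[X] stays bounded (at the triangle threshold p ~ 1/n).


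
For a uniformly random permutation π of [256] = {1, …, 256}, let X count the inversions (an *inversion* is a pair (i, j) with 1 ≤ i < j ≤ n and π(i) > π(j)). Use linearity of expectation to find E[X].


Write X = Σ X_I over the C(256, 2) = 32640 pairs i < j, with X_I the indicator of one inversion.
There are 32640 indicators.
For each fixed pair i < j, the values π(i) and π(j) are two distinct elements of {1, …, 256} in uniformly random order; by symmetry P[π(i) > π(j)] = 1/2.
By linearity: E[X] = 32640 · (1/2) = C(256, 2) · (1/2) = 32640/2 = 16320 ≈ 16320.000000.

E[X] = 16320 = 16320.000000.


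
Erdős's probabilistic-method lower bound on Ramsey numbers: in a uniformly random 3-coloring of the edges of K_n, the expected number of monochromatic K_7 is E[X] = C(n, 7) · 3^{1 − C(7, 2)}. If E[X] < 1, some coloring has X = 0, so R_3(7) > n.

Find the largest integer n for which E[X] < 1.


We need C(n, 7) · 3^{1 − 21} < 1, i.e. C(n, 7) < 3^{21 − 1} = 3486784401.
Check values of n near the boundary:
  n = 77: C(77, 7) = 2404808340; 2404808340 < 3486784401? YES
  n = 78: C(78, 7) = 2641902120; 2641902120 < 3486784401? YES
  n = 79: C(79, 7) = 2898753715; 2898753715 < 3486784401? YES
  n = 80: C(80, 7) = 3176716400; 3176716400 < 3486784401? YES
  n = 81: C(81, 7) = 3477216600; 3477216600 < 3486784401? YES
  n = 82: C(82, 7) = 3801756816; 3801756816 < 3486784401? NO
  n = 83: C(83, 7) = 4151918628; 4151918628 < 3486784401? NO
  n = 84: C(84, 7) = 4529365776; 4529365776 < 3486784401? NO
The largest n with C(n, 7) < 3486784401 is n = 81 (where E[X] = 42928600/43046721 ≈ 0.997256). Hence R_3(7) > 81, i.e. R_3(7) ≥ 82.

Largest n = 81; hence R_3(7) > 81.


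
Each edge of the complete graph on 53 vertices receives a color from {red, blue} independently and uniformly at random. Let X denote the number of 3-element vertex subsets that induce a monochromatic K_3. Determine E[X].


Let X = Σ_S X_S over the C(53, 3) = 23426 subsets S of size 3, where X_S = 1 if the K_3 on S is monochromatic.
For a fixed S, the K_3 on S has C(3, 2) = 3 edges. P[all 3 edges red] = (1/2)^3, and likewise for blue, so P[monochromatic] = 2·(1/2)^3 = 2^{1 − 3} = 1/4.
By linearity of expectation: E[X] = C(53, 3) · 2^{1 − 3} = 23426 · 1/4 = 11713/2.
Numerically: E[X] ≈ 5856.500000.

E[X] = C(53,3)·2^(1−C(3,2)) = 11713/2 ≈ 5856.500000.


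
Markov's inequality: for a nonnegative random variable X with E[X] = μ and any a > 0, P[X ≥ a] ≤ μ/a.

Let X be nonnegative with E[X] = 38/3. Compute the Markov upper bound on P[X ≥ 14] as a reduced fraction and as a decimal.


μ = E[X] = 38/3, a = 14.
Markov: P[X ≥ 14] ≤ μ/a = (38/3)/14 = 19/21.
Numerically: ≈ 0.905.
(Since a = 14 > μ = 12.667, the bound 19/21 is < 1 and informative.)

P[X ≥ 14] ≤ 19/21 ≈ 0.905.


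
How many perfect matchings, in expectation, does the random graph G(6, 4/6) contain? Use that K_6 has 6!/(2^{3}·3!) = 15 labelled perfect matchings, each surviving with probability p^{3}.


K_6 has 6!/(2^{3}·3!) = 15 labelled perfect matchings.
For each such perfect matching H, let X_H = 1 if all 3 edges of H are present in G. Then P[X_H = 1] = p^{3} = (2/3)^{3} = 8/27.
By linearity of expectation: E[X] = Σ_H E[X_H] = 15 · p^{3} = 15 · 8/27 = 40/9.
Numerically: E[X] ≈ 4.444.

E[X] = 15 · (2/3)^{3} = 40/9 ≈ 4.444.


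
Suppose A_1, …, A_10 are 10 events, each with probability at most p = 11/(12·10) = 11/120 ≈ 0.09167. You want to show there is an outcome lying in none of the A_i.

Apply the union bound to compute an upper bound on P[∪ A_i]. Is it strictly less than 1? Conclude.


Union bound: P[∪_{i=1}^{10} A_i] ≤ Σ_i P[A_i] ≤ 10·p = 10·(11/120) = 11/12.
Numerically: 11/12 ≈ 0.91667.
Is 11/12 < 1? YES.
Since P[∪ A_i] ≤ 11/12 < 1, the complement has P[∩ A_i^c] ≥ 1 − 11/12 = 1/12 > 0, so some outcome avoids every A_i.

10·p = 11/12 ≈ 0.91667; existence CERTIFIED by the union bound.


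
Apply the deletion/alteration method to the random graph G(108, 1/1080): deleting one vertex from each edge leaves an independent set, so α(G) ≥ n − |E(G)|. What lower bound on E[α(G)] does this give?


E[|E(G)|] = C(108, 2)·p = 5778 · (1/1080) = 107/20.
E[α(G)] ≥ n − E[|E(G)|] = 108 − 107/20 = 2053/20.
Numerically: ≈ 102.65000.
(This is only a lower bound; the true E[α(G)] may be larger.)

E[α(G)] ≥ 2053/20 ≈ 102.65000.


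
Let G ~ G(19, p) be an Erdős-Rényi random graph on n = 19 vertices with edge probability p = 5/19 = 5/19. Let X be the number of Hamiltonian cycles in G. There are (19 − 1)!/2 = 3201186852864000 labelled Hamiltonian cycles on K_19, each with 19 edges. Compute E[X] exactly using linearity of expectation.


K_19 has (19 − 1)!/2 = 3201186852864000 labelled Hamiltonian cycles.
For each such Hamiltonian cycle H, let X_H = 1 if all 19 edges of H are present in G. Then P[X_H = 1] = p^{19} = (5/19)^{19} = 19073486328125/1978419655660313589123979.
By linearity of expectation: E[X] = Σ_H E[X_H] = 3201186852864000 · p^{19} = 3201186852864000 · 19073486328125/1978419655660313589123979 = 61057793671875000000000000000/1978419655660313589123979.
Numerically: E[X] ≈ 3.09e+04.

E[X] = 3201186852864000 · (5/19)^{19} = 61057793671875000000000000000/1978419655660313589123979 ≈ 3.09e+04.


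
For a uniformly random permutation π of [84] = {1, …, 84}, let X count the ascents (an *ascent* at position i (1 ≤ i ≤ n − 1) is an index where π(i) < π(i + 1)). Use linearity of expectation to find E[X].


Write X = Σ X_I over i = 1, …, 83, with X_I the indicator of one ascent.
There are 83 indicators.
For each fixed i, the pair (π(i), π(i+1)) is a uniformly random ordered pair of distinct values from {1, …, 84}; by symmetry P[π(i) < π(i+1)] = 1/2.
By linearity: E[X] = 83 · (1/2) = (84 − 1) · (1/2) = 83/2 ≈ 41.500000.

E[X] = 83/2 = 41.500000.


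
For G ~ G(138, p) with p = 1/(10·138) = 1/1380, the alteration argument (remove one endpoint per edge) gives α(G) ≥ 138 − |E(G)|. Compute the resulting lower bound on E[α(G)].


E[|E(G)|] = C(138, 2)·p = 9453 · (1/1380) = 137/20.
E[α(G)] ≥ n − E[|E(G)|] = 138 − 137/20 = 2623/20.
Numerically: ≈ 131.1500.
(This is only a lower bound; the true E[α(G)] may be larger.)

E[α(G)] ≥ 2623/20 ≈ 131.1500.


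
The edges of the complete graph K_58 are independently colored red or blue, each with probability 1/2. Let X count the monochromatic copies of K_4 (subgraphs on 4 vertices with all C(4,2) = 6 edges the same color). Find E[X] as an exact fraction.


Let X = Σ_S X_S over the C(58, 4) = 424270 subsets S of size 4, where X_S = 1 if the K_4 on S is monochromatic.
For a fixed S, the K_4 on S has C(4, 2) = 6 edges. P[all 6 edges red] = (1/2)^6, and likewise for blue, so P[monochromatic] = 2·(1/2)^6 = 2^{1 − 6} = 1/32.
Summing: E[X] = C(58, 4) · 2^{1 − 6} = 424270 · 1/32 = 212135/16.
Numerically: E[X] ≈ 13258.4375.

E[X] = C(58,4)·2^(1−C(4,2)) = 212135/16 ≈ 13258.4375.


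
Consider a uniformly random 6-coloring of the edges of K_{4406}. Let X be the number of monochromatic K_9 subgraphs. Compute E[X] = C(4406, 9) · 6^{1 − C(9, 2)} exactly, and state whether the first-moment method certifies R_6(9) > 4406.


E[X] = C(4406, 9) · 6^{1 − 36} = 1710356485221788389505285700 · 6^{−35} = 1710356485221788389505285700/1719070799748422591028658176.
As a reduced fraction: E[X] = 142529707101815699125440475/143255899979035215919054848 ≈ 0.99493.
Is E[X] < 1? YES.
Since E[X] < 1, there exists a 6-coloring of K_{4406} with no monochromatic K_9; hence R_6(9) > 4406.

E[X] = 142529707101815699125440475/143255899979035215919054848 ≈ 0.99493; E[X] < 1, so R_6(9) > 4406.


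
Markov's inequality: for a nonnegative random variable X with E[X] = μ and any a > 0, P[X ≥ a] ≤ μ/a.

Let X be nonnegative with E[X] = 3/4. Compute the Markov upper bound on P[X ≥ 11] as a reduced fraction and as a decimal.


μ = E[X] = 3/4, a = 11.
Markov: P[X ≥ 11] ≤ μ/a = (3/4)/11 = 3/44.
Numerically: ≈ 0.06818.
(Since a = 11 > μ = 0.75000, the bound 3/44 is < 1 and informative.)

P[X ≥ 11] ≤ 3/44 ≈ 0.06818.


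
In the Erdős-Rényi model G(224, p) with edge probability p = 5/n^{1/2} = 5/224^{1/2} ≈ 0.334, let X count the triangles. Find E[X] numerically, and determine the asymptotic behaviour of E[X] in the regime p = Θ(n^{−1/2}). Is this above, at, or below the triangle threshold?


Number of potential triangles: C(224, 3) = 1848224.
Each occurs with probability p³ ≈ (0.334)³ ≈ 3.72853e-02.
By linearity: E[X] = C(224, 3)·p³ ≈ 1848224 · 3.72853e-02 ≈ 68911.641.
Since α = 1/2 < 1, p = c/n^{1/2} ≫ 1/n is above the triangle threshold p ~ 1/n. Asymptotically E[X] ~ (c³/6)·n^{3(1−α)} = (5³/6)·n^{1.5} → ∞; triangles are abundant w.h.p.

E[X] ≈ 68911.641; in regime p = Θ(1/n^{1/2}) E[X] diverges (above the triangle threshold p ~ 1/n).


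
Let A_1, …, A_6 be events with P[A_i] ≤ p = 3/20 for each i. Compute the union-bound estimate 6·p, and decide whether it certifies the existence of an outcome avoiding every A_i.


Union bound: P[∪_{i=1}^{6} A_i] ≤ Σ_i P[A_i] ≤ 6·p = 6·(3/20) = 9/10.
Numerically: 9/10 ≈ 0.900000.
Is 9/10 < 1? YES.
Since P[∪ A_i] ≤ 9/10 < 1, the complement has P[∩ A_i^c] ≥ 1 − 9/10 = 1/10 > 0, so some outcome avoids every A_i.

6·p = 9/10 ≈ 0.900000; existence CERTIFIED by the union bound.


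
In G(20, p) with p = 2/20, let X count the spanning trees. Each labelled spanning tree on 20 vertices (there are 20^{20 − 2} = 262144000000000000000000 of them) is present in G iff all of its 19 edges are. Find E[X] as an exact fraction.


K_20 has 20^{20 − 2} = 262144000000000000000000 labelled spanning trees.
For each such spanning tree H, let X_H = 1 if all 19 edges of H are present in G. Then P[X_H = 1] = p^{19} = (1/10)^{19} = 1/10000000000000000000.
By linearity of expectation: E[X] = Σ_H E[X_H] = 262144000000000000000000 · p^{19} = 262144000000000000000000 · 1/10000000000000000000 = 131072/5.
Numerically: E[X] ≈ 2.621e+04.

E[X] = 262144000000000000000000 · (1/10)^{19} = 131072/5 ≈ 2.621e+04.


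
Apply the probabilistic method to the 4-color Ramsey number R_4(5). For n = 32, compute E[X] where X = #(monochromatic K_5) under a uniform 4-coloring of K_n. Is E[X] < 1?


E[X] = C(32, 5) · 4^{1 − 10} = 201376 · 4^{−9} = 201376/262144.
As a reduced fraction: E[X] = 6293/8192 ≈ 0.7681885.
Is E[X] < 1? YES.
Since E[X] < 1, there exists a 4-coloring of K_{32} with no monochromatic K_5; hence R_4(5) > 32.

E[X] = 6293/8192 ≈ 0.7681885; E[X] < 1, so R_4(5) > 32.


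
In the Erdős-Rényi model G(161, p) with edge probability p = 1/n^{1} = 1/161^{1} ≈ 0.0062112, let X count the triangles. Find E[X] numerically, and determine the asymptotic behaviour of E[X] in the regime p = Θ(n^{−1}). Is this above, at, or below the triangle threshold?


Number of potential triangles: C(161, 3) = 682640.
Each occurs with probability p³ ≈ (0.0062112)³ ≈ 2.3961962e-07.
By linearity: E[X] = C(161, 3)·p³ ≈ 682640 · 2.3961962e-07 ≈ 0.16357.
Here α = 1, so p = 1/n is exactly at the triangle threshold p ~ 1/n. Asymptotically E[X] → c³/6 = 1³/6 = 1/6 ≈ 0.16667, a bounded constant. In this regime the triangle count is asymptotically Poisson(c³/6).

E[X] ≈ 0.16357; in regime p = Θ(1/n^{1}) E[X] stays bounded (at the triangle threshold p ~ 1/n).


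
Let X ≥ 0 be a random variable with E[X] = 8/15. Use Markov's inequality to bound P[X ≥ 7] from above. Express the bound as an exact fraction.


μ = E[X] = 8/15, a = 7.
Markov: P[X ≥ 7] ≤ μ/a = (8/15)/7 = 8/105.
Numerically: ≈ 0.076.
(Since a = 7 > μ = 0.533, the bound 8/105 is < 1 and informative.)

P[X ≥ 7] ≤ 8/105 ≈ 0.076.


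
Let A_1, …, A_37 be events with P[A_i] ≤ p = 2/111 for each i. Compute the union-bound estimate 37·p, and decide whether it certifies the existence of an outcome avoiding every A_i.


Union bound: P[∪_{i=1}^{37} A_i] ≤ Σ_i P[A_i] ≤ 37·p = 37·(2/111) = 2/3.
Numerically: 2/3 ≈ 0.6666667.
Is 2/3 < 1? YES.
Since P[∪ A_i] ≤ 2/3 < 1, the complement has P[∩ A_i^c] ≥ 1 − 2/3 = 1/3 > 0, so some outcome avoids every A_i.

37·p = 2/3 ≈ 0.6666667; existence CERTIFIED by the union bound.


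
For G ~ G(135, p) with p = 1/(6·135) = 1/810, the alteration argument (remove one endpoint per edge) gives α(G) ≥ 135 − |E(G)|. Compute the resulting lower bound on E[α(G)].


E[|E(G)|] = C(135, 2)·p = 9045 · (1/810) = 67/6.
E[α(G)] ≥ n − E[|E(G)|] = 135 − 67/6 = 743/6.
Numerically: ≈ 123.833.
(This is only a lower bound; the true E[α(G)] may be larger.)

E[α(G)] ≥ 743/6 ≈ 123.833.


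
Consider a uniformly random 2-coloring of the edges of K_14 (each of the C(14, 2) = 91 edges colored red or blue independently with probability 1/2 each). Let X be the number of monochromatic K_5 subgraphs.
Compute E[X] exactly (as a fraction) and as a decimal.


Let X = Σ_S X_S over the C(14, 5) = 2002 subsets S of size 5, where X_S = 1 if the K_5 on S is monochromatic.
For a fixed S, the K_5 on S has C(5, 2) = 10 edges. P[all 10 edges red] = (1/2)^10, and likewise for blue, so P[monochromatic] = 2·(1/2)^10 = 2^{1 − 10} = 1/512.
Summing: E[X] = C(14, 5) · 2^{1 − 10} = 2002 · 1/512 = 1001/256.
Numerically: E[X] ≈ 3.910.

E[X] = C(14,5)·2^(1−C(5,2)) = 1001/256 ≈ 3.910.


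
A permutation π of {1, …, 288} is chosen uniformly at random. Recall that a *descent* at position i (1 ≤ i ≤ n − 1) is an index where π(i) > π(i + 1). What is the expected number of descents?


Write X = Σ X_I over i = 1, …, 287, with X_I the indicator of one descent.
There are 287 indicators.
For each fixed i, the pair (π(i), π(i+1)) is a uniformly random ordered pair of distinct values from {1, …, 288}; by symmetry P[π(i) > π(i+1)] = 1/2.
By linearity: E[X] = 287 · (1/2) = (288 − 1) · (1/2) = 287/2 ≈ 143.5000.

E[X] = 287/2 = 143.5000.


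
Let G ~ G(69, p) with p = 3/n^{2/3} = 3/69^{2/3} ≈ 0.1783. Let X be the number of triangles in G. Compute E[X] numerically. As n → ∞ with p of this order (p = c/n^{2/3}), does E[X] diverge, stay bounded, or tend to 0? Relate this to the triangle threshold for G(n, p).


Number of potential triangles: C(69, 3) = 52394.
Each occurs with probability p³ ≈ (0.1783)³ ≈ 5.671078e-03.
By linearity: E[X] = C(69, 3)·p³ ≈ 52394 · 5.671078e-03 ≈ 297.1304.
Since α = 2/3 < 1, p = c/n^{2/3} ≫ 1/n is above the triangle threshold p ~ 1/n. Asymptotically E[X] ~ (c³/6)·n^{3(1−α)} = (3³/6)·n^{1} → ∞; triangles are abundant w.h.p.

E[X] ≈ 297.1304; in regime p = Θ(1/n^{2/3}) E[X] diverges (above the triangle threshold p ~ 1/n).


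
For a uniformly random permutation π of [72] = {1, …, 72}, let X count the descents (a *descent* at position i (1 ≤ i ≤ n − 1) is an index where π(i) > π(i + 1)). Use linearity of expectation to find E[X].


Write X = Σ X_I over i = 1, …, 71, with X_I the indicator of one descent.
There are 71 indicators.
For each fixed i, the pair (π(i), π(i+1)) is a uniformly random ordered pair of distinct values from {1, …, 72}; by symmetry P[π(i) > π(i+1)] = 1/2.
By linearity: E[X] = 71 · (1/2) = (72 − 1) · (1/2) = 71/2 ≈ 35.5000.

E[X] = 71/2 = 35.5000.


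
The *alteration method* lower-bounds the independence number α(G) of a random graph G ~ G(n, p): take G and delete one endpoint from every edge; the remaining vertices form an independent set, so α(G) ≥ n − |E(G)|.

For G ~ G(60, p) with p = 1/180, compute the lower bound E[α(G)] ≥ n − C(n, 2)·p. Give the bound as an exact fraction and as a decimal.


E[|E(G)|] = C(60, 2)·p = 1770 · (1/180) = 59/6.
E[α(G)] ≥ n − E[|E(G)|] = 60 − 59/6 = 301/6.
Numerically: ≈ 50.16667.
(This is only a lower bound; the true E[α(G)] may be larger.)

E[α(G)] ≥ 301/6 ≈ 50.16667.


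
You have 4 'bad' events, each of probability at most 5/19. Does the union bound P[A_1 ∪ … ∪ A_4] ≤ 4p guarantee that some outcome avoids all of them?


Union bound: P[∪_{i=1}^{4} A_i] ≤ Σ_i P[A_i] ≤ 4·p = 4·(5/19) = 20/19.
Numerically: 20/19 ≈ 1.0526316.
Is 20/19 < 1? NO.
Since the bound 20/19 is ≥ 1, the union bound is uninformative here; it does NOT by itself certify existence.

4·p = 20/19 ≈ 1.0526316; existence NOT certified by the union bound.
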